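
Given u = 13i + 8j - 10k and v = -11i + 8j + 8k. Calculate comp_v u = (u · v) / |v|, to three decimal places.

u · v = 13·(-11) + 8·8 + (-10)·8 = -143 + 64 - 80 = -159
|v| = √(121 + 64 + 64) = √249 ≈ 15.7797
comp_v u = -159 / √249 ≈ -10.076

-10.076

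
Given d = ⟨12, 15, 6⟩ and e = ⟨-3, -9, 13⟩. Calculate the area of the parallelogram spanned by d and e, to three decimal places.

i: 15·13 - 6·(-9) = 195 - (-54) = 249
j: 6·(-3) - 12·13 = -18 - 156 = -174
k: 12·(-9) - 15·(-3) = -108 - (-45) = -63
d × e = (249, -174, -63)
|d × e| = √(249² + (-174)² + (-63)²) = √96246 ≈ 310.2354

310.235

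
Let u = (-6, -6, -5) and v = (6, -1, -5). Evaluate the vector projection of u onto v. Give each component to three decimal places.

(-0.484, 0.081, 0.403)

u · v = (-6)·6 + (-6)·(-1) + (-5)·(-5) = -36 + 6 + 25 = -5
|v|² = 36 + 1 + 25 = 62
proj_v u = (-5/62) · (6, -1, -5) ≈ (-0.484, 0.081, 0.403)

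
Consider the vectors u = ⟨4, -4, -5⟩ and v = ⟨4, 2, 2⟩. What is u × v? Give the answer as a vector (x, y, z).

(2, -28, 24)

i: (-4)·2 - (-5)·2 = -8 - (-10) = 2
j: (-5)·4 - 4·2 = -20 - 8 = -28
k: 4·2 - (-4)·4 = 8 - (-16) = 24
u × v = (2, -28, 24)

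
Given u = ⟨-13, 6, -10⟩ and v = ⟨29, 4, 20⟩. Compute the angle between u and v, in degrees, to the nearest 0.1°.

u · v = (-13)·29 + 6·4 + (-10)·20 = -377 + 24 - 200 = -553
|u|² = 169 + 36 + 100 = 305,  |u| = √305 ≈ 17.464249
|v|² = 841 + 16 + 400 = 1257,  |v| = √1257 ≈ 35.454196
cos θ = -553 / (17.464249 · 35.454196) ≈ -0.89312
θ = arccos(-0.89312) ≈ 153.3°

153.3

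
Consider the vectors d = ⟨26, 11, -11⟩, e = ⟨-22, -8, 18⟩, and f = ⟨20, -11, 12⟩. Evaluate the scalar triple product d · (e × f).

e × f:
i: (-8)·12 - 18·(-11) = -96 - (-198) = 102
j: 18·20 - (-22)·12 = 360 - (-264) = 624
k: (-22)·(-11) - (-8)·20 = 242 - (-160) = 402
e × f = (102, 624, 402)
d · (e × f) = 26·102 + 11·624 + (-11)·402 = 2652 + 6864 - 4422 = 5094

5094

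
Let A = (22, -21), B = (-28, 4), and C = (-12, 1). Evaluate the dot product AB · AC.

2250

AB = B − A = (-50, 25)
AC = C − A = (-34, 22)
AB · AC = (-50)·(-34) + 25·22 = 1700 + 550 = 2250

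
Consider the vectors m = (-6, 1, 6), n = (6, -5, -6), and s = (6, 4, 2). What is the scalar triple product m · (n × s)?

n × s:
i: (-5)·2 - (-6)·4 = -10 - (-24) = 14
j: (-6)·6 - 6·2 = -36 - 12 = -48
k: 6·4 - (-5)·6 = 24 - (-30) = 54
n × s = (14, -48, 54)
m · (n × s) = (-6)·14 + 1·(-48) + 6·54 = -84 - 48 + 324 = 192

192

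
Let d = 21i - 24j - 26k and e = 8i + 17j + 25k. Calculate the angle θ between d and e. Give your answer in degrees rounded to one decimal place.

d · e = 21·8 + (-24)·17 + (-26)·25 = 168 - 408 - 650 = -890
|d|² = 441 + 576 + 676 = 1693,  |d| = √1693 ≈ 41.146081
|e|² = 64 + 289 + 625 = 978,  |e| = √978 ≈ 31.272992
cos θ = -890 / (41.146081 · 31.272992) ≈ -0.69166
θ = arccos(-0.69166) ≈ 133.8°

133.8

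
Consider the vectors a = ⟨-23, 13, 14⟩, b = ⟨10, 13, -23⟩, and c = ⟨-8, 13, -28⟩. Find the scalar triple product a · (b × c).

10803

b × c:
i: 13·(-28) - (-23)·13 = -364 - (-299) = -65
j: (-23)·(-8) - 10·(-28) = 184 - (-280) = 464
k: 10·13 - 13·(-8) = 130 - (-104) = 234
b × c = (-65, 464, 234)
a · (b × c) = (-23)·(-65) + 13·464 + 14·234 = 1495 + 6032 + 3276 = 10803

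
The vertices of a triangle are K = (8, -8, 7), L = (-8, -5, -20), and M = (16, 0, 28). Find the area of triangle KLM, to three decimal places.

KL = (-16, 3, -27),  KM = (8, 8, 21)
i: 3·21 - (-27)·8 = 63 - (-216) = 279
j: (-27)·8 - (-16)·21 = -216 - (-336) = 120
k: (-16)·8 - 3·8 = -128 - 24 = -152
KL × KM = (279, 120, -152)
|KL × KM| = √115345 ≈ 339.6248
area = ½ · 339.6248 ≈ 169.812

169.812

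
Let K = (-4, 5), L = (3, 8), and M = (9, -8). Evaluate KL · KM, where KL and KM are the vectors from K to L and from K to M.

52

KL = L − K = (7, 3)
KM = M − K = (13, -13)
KL · KM = 7·13 + 3·(-13) = 91 - 39 = 52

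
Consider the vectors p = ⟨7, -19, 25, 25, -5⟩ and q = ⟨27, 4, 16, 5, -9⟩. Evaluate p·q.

683

p · q = 7·27 + (-19)·4 + 25·16 + 25·5 + (-5)·(-9) = 189 - 76 + 400 + 125 + 45 = 683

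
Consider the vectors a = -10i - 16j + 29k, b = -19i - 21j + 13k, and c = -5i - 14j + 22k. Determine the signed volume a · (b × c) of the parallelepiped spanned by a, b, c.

b × c:
i: (-21)·22 - 13·(-14) = -462 - (-182) = -280
j: 13·(-5) - (-19)·22 = -65 - (-418) = 353
k: (-19)·(-14) - (-21)·(-5) = 266 - 105 = 161
b × c = (-280, 353, 161)
a · (b × c) = (-10)·(-280) + (-16)·353 + 29·161 = 2800 - 5648 + 4669 = 1821

1821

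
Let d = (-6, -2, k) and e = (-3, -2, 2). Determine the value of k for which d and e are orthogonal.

d · e = (-6)·(-3) + (-2)·(-2) + k·2 = 22 + 2k
Set equal to 0: 2k = -22, so k = -11.

-11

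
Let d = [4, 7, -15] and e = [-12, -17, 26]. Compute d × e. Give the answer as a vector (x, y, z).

(-73, 76, 16)

i: 7·26 - (-15)·(-17) = 182 - 255 = -73
j: (-15)·(-12) - 4·26 = 180 - 104 = 76
k: 4·(-17) - 7·(-12) = -68 - (-84) = 16
d × e = (-73, 76, 16)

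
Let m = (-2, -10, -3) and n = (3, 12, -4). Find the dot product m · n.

m · n = (-2)·3 + (-10)·12 + (-3)·(-4) = -6 - 120 + 12 = -114

-114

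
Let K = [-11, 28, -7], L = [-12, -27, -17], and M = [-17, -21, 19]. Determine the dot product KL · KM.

2441

KL = L − K = (-1, -55, -10)
KM = M − K = (-6, -49, 26)
KL · KM = (-1)·(-6) + (-55)·(-49) + (-10)·26 = 6 + 2695 - 260 = 2441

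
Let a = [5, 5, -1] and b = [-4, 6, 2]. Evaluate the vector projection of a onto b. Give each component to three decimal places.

a · b = 5·(-4) + 5·6 + (-1)·2 = -20 + 30 - 2 = 8
|b|² = 16 + 36 + 4 = 56
proj_b a = (8/56) · (-4, 6, 2) ≈ (-0.571, 0.857, 0.286)

(-0.571, 0.857, 0.286)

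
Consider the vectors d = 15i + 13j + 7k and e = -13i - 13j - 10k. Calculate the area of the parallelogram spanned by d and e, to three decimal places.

75.353

i: 13·(-10) - 7·(-13) = -130 - (-91) = -39
j: 7·(-13) - 15·(-10) = -91 - (-150) = 59
k: 15·(-13) - 13·(-13) = -195 - (-169) = -26
d × e = (-39, 59, -26)
|d × e| = √((-39)² + 59² + (-26)²) = √5678 ≈ 75.3525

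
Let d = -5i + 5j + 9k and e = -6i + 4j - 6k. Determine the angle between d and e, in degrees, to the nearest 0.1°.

92.1

d · e = (-5)·(-6) + 5·4 + 9·(-6) = 30 + 20 - 54 = -4
|d|² = 25 + 25 + 81 = 131,  |d| = √131 ≈ 11.445523
|e|² = 36 + 16 + 36 = 88,  |e| = √88 ≈ 9.380832
cos θ = -4 / (11.445523 · 9.380832) ≈ -0.03725
θ = arccos(-0.03725) ≈ 92.1°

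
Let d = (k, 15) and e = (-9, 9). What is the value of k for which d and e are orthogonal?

d · e = k·(-9) + 15·9 = 135 - 9k
Set equal to 0: -9k = -135, so k = 15.

15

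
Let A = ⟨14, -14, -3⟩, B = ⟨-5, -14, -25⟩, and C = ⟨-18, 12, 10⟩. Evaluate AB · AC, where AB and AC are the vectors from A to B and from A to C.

AB = B − A = (-19, 0, -22)
AC = C − A = (-32, 26, 13)
AB · AC = (-19)·(-32) + 0·26 + (-22)·13 = 608 + 0 - 286 = 322

322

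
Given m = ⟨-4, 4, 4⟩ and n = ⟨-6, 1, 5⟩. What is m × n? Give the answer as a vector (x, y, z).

(16, -4, 20)

i: 4·5 - 4·1 = 20 - 4 = 16
j: 4·(-6) - (-4)·5 = -24 - (-20) = -4
k: (-4)·1 - 4·(-6) = -4 - (-24) = 20
m × n = (16, -4, 20)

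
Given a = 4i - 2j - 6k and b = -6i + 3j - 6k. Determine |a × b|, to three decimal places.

i: (-2)·(-6) - (-6)·3 = 12 - (-18) = 30
j: (-6)·(-6) - 4·(-6) = 36 - (-24) = 60
k: 4·3 - (-2)·(-6) = 12 - 12 = 0
a × b = (30, 60, 0)
|a × b| = √(30² + 60² + 0²) = √4500 ≈ 67.0820

67.082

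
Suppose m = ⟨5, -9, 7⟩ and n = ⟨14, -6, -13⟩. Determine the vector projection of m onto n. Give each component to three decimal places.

m · n = 5·14 + (-9)·(-6) + 7·(-13) = 70 + 54 - 91 = 33
|n|² = 196 + 36 + 169 = 401
proj_n m = (33/401) · (14, -6, -13) ≈ (1.152, -0.494, -1.070)

(1.152, -0.494, -1.070)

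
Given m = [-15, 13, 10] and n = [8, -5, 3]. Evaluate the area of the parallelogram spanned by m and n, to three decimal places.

156.163

i: 13·3 - 10·(-5) = 39 - (-50) = 89
j: 10·8 - (-15)·3 = 80 - (-45) = 125
k: (-15)·(-5) - 13·8 = 75 - 104 = -29
m × n = (89, 125, -29)
|m × n| = √(89² + 125² + (-29)²) = √24387 ≈ 156.1634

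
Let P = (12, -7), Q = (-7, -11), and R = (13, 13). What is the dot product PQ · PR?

-99

PQ = Q − P = (-19, -4)
PR = R − P = (1, 20)
PQ · PR = (-19)·1 + (-4)·20 = -19 - 80 = -99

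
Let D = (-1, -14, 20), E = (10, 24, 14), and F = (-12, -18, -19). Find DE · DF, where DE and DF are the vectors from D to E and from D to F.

DE = E − D = (11, 38, -6)
DF = F − D = (-11, -4, -39)
DE · DF = 11·(-11) + 38·(-4) + (-6)·(-39) = -121 - 152 + 234 = -39

-39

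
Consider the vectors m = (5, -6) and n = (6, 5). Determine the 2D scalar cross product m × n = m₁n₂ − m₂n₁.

5·5 - (-6)·6 = 25 - (-36) = 61

61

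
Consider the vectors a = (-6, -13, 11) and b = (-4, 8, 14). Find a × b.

i: (-13)·14 - 11·8 = -182 - 88 = -270
j: 11·(-4) - (-6)·14 = -44 - (-84) = 40
k: (-6)·8 - (-13)·(-4) = -48 - 52 = -100
a × b = (-270, 40, -100)

(-270, 40, -100)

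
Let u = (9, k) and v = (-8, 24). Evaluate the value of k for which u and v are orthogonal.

u · v = 9·(-8) + k·24 = -72 + 24k
Set equal to 0: 24k = 72, so k = 3.

3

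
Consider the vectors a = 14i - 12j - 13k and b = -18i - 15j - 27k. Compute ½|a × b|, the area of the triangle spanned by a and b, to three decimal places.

i: (-12)·(-27) - (-13)·(-15) = 324 - 195 = 129
j: (-13)·(-18) - 14·(-27) = 234 - (-378) = 612
k: 14·(-15) - (-12)·(-18) = -210 - 216 = -426
a × b = (129, 612, -426)
|a × b| = √(129² + 612² + (-426)²) = √572661 ≈ 756.7437
area = ½ · 756.7437 ≈ 378.372

378.372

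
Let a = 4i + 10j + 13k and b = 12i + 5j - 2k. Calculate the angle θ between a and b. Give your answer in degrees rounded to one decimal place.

71.1

a · b = 4·12 + 10·5 + 13·(-2) = 48 + 50 - 26 = 72
|a|² = 16 + 100 + 169 = 285,  |a| = √285 ≈ 16.881943
|b|² = 144 + 25 + 4 = 173,  |b| = √173 ≈ 13.152946
cos θ = 72 / (16.881943 · 13.152946) ≈ 0.32426
θ = arccos(0.32426) ≈ 71.1°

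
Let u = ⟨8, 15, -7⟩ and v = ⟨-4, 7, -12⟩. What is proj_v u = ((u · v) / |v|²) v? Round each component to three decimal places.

u · v = 8·(-4) + 15·7 + (-7)·(-12) = -32 + 105 + 84 = 157
|v|² = 16 + 49 + 144 = 209
proj_v u = (157/209) · (-4, 7, -12) ≈ (-3.005, 5.258, -9.014)

(-3.005, 5.258, -9.014)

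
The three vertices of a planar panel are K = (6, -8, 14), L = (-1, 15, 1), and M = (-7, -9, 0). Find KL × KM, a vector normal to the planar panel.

(-335, 71, 306)

KL = (-7, 23, -13)
KM = (-13, -1, -14)
i: 23·(-14) - (-13)·(-1) = -322 - 13 = -335
j: (-13)·(-13) - (-7)·(-14) = 169 - 98 = 71
k: (-7)·(-1) - 23·(-13) = 7 - (-299) = 306
KL × KM = (-335, 71, 306)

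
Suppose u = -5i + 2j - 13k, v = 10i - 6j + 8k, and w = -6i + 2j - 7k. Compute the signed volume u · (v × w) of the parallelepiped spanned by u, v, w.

122

v × w:
i: (-6)·(-7) - 8·2 = 42 - 16 = 26
j: 8·(-6) - 10·(-7) = -48 - (-70) = 22
k: 10·2 - (-6)·(-6) = 20 - 36 = -16
v × w = (26, 22, -16)
u · (v × w) = (-5)·26 + 2·22 + (-13)·(-16) = -130 + 44 + 208 = 122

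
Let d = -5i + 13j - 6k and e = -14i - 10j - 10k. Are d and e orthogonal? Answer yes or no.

d · e = (-5)·(-14) + 13·(-10) + (-6)·(-10) = 70 - 130 + 60 = 0
Zero, so the vectors are orthogonal.

yes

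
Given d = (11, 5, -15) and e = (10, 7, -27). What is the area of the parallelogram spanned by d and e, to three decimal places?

152.440

i: 5·(-27) - (-15)·7 = -135 - (-105) = -30
j: (-15)·10 - 11·(-27) = -150 - (-297) = 147
k: 11·7 - 5·10 = 77 - 50 = 27
d × e = (-30, 147, 27)
|d × e| = √((-30)² + 147² + 27²) = √23238 ≈ 152.4402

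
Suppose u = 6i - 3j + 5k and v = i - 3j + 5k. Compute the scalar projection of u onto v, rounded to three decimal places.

6.761

u · v = 6·1 + (-3)·(-3) + 5·5 = 6 + 9 + 25 = 40
|v| = √(1 + 9 + 25) = √35 ≈ 5.9161
comp_v u = 40 / √35 ≈ 6.761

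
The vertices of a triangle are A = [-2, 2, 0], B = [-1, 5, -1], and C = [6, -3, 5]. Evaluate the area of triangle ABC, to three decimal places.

16.658

AB = (1, 3, -1),  AC = (8, -5, 5)
i: 3·5 - (-1)·(-5) = 15 - 5 = 10
j: (-1)·8 - 1·5 = -8 - 5 = -13
k: 1·(-5) - 3·8 = -5 - 24 = -29
AB × AC = (10, -13, -29)
|AB × AC| = √1110 ≈ 33.3167
area = ½ · 33.3167 ≈ 16.658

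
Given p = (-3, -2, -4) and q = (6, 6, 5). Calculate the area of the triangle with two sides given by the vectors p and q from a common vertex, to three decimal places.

8.846

i: (-2)·5 - (-4)·6 = -10 - (-24) = 14
j: (-4)·6 - (-3)·5 = -24 - (-15) = -9
k: (-3)·6 - (-2)·6 = -18 - (-12) = -6
p × q = (14, -9, -6)
|p × q| = √(14² + (-9)² + (-6)²) = √313 ≈ 17.6918
area = ½ · 17.6918 ≈ 8.846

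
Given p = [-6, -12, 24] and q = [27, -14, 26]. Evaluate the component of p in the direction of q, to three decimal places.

15.745

p · q = (-6)·27 + (-12)·(-14) + 24·26 = -162 + 168 + 624 = 630
|q| = √(729 + 196 + 676) = √1601 ≈ 40.0125
comp_q p = 630 / √1601 ≈ 15.745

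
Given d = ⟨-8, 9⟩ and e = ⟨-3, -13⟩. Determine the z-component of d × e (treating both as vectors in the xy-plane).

131

(-8)·(-13) - 9·(-3) = 104 - (-27) = 131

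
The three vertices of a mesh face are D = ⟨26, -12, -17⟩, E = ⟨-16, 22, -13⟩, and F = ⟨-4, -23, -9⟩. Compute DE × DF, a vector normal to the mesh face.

DE = (-42, 34, 4)
DF = (-30, -11, 8)
i: 34·8 - 4·(-11) = 272 - (-44) = 316
j: 4·(-30) - (-42)·8 = -120 - (-336) = 216
k: (-42)·(-11) - 34·(-30) = 462 - (-1020) = 1482
DE × DF = (316, 216, 1482)

(316, 216, 1482)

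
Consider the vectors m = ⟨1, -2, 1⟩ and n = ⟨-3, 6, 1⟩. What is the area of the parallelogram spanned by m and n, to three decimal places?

i: (-2)·1 - 1·6 = -2 - 6 = -8
j: 1·(-3) - 1·1 = -3 - 1 = -4
k: 1·6 - (-2)·(-3) = 6 - 6 = 0
m × n = (-8, -4, 0)
|m × n| = √((-8)² + (-4)² + 0²) = √80 ≈ 8.9443

8.944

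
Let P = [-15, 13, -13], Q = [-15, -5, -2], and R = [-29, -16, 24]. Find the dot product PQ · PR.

929

PQ = Q − P = (0, -18, 11)
PR = R − P = (-14, -29, 37)
PQ · PR = 0·(-14) + (-18)·(-29) + 11·37 = 0 + 522 + 407 = 929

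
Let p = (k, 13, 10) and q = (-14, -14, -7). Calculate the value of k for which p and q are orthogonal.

p · q = k·(-14) + 13·(-14) + 10·(-7) = -252 - 14k
Set equal to 0: -14k = 252, so k = -18.

-18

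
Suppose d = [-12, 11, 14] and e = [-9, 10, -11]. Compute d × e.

i: 11·(-11) - 14·10 = -121 - 140 = -261
j: 14·(-9) - (-12)·(-11) = -126 - 132 = -258
k: (-12)·10 - 11·(-9) = -120 - (-99) = -21
d × e = (-261, -258, -21)

(-261, -258, -21)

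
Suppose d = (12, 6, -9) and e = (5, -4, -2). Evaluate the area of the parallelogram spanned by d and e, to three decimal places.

i: 6·(-2) - (-9)·(-4) = -12 - 36 = -48
j: (-9)·5 - 12·(-2) = -45 - (-24) = -21
k: 12·(-4) - 6·5 = -48 - 30 = -78
d × e = (-48, -21, -78)
|d × e| = √((-48)² + (-21)² + (-78)²) = √8829 ≈ 93.9628

93.963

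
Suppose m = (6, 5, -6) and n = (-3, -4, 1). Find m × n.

i: 5·1 - (-6)·(-4) = 5 - 24 = -19
j: (-6)·(-3) - 6·1 = 18 - 6 = 12
k: 6·(-4) - 5·(-3) = -24 - (-15) = -9
m × n = (-19, 12, -9)

(-19, 12, -9)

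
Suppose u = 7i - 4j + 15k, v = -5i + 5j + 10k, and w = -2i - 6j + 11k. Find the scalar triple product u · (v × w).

1265

v × w:
i: 5·11 - 10·(-6) = 55 - (-60) = 115
j: 10·(-2) - (-5)·11 = -20 - (-55) = 35
k: (-5)·(-6) - 5·(-2) = 30 - (-10) = 40
v × w = (115, 35, 40)
u · (v × w) = 7·115 + (-4)·35 + 15·40 = 805 - 140 + 600 = 1265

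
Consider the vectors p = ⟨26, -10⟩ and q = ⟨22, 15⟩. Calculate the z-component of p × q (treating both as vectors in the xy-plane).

610

26·15 - (-10)·22 = 390 - (-220) = 610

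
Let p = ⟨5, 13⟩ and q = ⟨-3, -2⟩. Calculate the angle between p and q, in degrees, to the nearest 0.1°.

p · q = 5·(-3) + 13·(-2) = -15 - 26 = -41
|p|² = 25 + 169 = 194,  |p| = √194 ≈ 13.928388
|q|² = 9 + 4 = 13,  |q| = √13 ≈ 3.605551
cos θ = -41 / (13.928388 · 3.605551) ≈ -0.81642
θ = arccos(-0.81642) ≈ 144.7°

144.7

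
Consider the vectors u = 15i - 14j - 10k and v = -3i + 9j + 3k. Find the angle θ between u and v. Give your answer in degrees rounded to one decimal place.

u · v = 15·(-3) + (-14)·9 + (-10)·3 = -45 - 126 - 30 = -201
|u|² = 225 + 196 + 100 = 521,  |u| = √521 ≈ 22.825424
|v|² = 9 + 81 + 9 = 99,  |v| = √99 ≈ 9.949874
cos θ = -201 / (22.825424 · 9.949874) ≈ -0.88503
θ = arccos(-0.88503) ≈ 152.3°

152.3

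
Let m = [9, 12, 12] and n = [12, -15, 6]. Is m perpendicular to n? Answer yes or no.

yes

m · n = 9·12 + 12·(-15) + 12·6 = 108 - 180 + 72 = 0
Zero, so the vectors are orthogonal.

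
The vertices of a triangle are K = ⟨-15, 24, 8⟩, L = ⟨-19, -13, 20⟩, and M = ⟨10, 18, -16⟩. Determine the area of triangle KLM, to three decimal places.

682.608

KL = (-4, -37, 12),  KM = (25, -6, -24)
i: (-37)·(-24) - 12·(-6) = 888 - (-72) = 960
j: 12·25 - (-4)·(-24) = 300 - 96 = 204
k: (-4)·(-6) - (-37)·25 = 24 - (-925) = 949
KL × KM = (960, 204, 949)
|KL × KM| = √1863817 ≈ 1365.2168
area = ½ · 1365.2168 ≈ 682.608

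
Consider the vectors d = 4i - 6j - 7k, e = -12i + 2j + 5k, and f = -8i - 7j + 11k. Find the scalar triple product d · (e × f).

-1024

e × f:
i: 2·11 - 5·(-7) = 22 - (-35) = 57
j: 5·(-8) - (-12)·11 = -40 - (-132) = 92
k: (-12)·(-7) - 2·(-8) = 84 - (-16) = 100
e × f = (57, 92, 100)
d · (e × f) = 4·57 + (-6)·92 + (-7)·100 = 228 - 552 - 700 = -1024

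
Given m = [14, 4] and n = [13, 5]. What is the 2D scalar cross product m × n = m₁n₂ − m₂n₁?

14·5 - 4·13 = 70 - 52 = 18

18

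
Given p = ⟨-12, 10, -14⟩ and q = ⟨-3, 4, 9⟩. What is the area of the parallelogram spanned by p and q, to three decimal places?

210.095

i: 10·9 - (-14)·4 = 90 - (-56) = 146
j: (-14)·(-3) - (-12)·9 = 42 - (-108) = 150
k: (-12)·4 - 10·(-3) = -48 - (-30) = -18
p × q = (146, 150, -18)
|p × q| = √(146² + 150² + (-18)²) = √44140 ≈ 210.0952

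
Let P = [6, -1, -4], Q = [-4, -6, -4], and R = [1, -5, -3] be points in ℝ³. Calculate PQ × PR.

PQ = (-10, -5, 0)
PR = (-5, -4, 1)
i: (-5)·1 - 0·(-4) = -5 - 0 = -5
j: 0·(-5) - (-10)·1 = 0 - (-10) = 10
k: (-10)·(-4) - (-5)·(-5) = 40 - 25 = 15
PQ × PR = (-5, 10, 15)

(-5, 10, 15)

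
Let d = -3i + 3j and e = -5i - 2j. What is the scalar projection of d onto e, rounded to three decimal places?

1.671

d · e = (-3)·(-5) + 3·(-2) = 15 - 6 = 9
|e| = √(25 + 4) = √29 ≈ 5.3852
comp_e d = 9 / √29 ≈ 1.671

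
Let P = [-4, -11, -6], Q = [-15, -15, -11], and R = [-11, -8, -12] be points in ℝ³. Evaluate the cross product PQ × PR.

PQ = (-11, -4, -5)
PR = (-7, 3, -6)
i: (-4)·(-6) - (-5)·3 = 24 - (-15) = 39
j: (-5)·(-7) - (-11)·(-6) = 35 - 66 = -31
k: (-11)·3 - (-4)·(-7) = -33 - 28 = -61
PQ × PR = (39, -31, -61)

(39, -31, -61)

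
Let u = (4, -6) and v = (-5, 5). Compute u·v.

-50

u · v = 4·(-5) + (-6)·5 = -20 - 30 = -50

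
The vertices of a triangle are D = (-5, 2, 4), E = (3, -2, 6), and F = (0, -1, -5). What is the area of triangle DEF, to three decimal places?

DE = (8, -4, 2),  DF = (5, -3, -9)
i: (-4)·(-9) - 2·(-3) = 36 - (-6) = 42
j: 2·5 - 8·(-9) = 10 - (-72) = 82
k: 8·(-3) - (-4)·5 = -24 - (-20) = -4
DE × DF = (42, 82, -4)
|DE × DF| = √8504 ≈ 92.2171
area = ½ · 92.2171 ≈ 46.109

46.109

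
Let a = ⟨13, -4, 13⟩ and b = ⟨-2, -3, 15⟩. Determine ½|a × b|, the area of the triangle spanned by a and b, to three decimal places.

i: (-4)·15 - 13·(-3) = -60 - (-39) = -21
j: 13·(-2) - 13·15 = -26 - 195 = -221
k: 13·(-3) - (-4)·(-2) = -39 - 8 = -47
a × b = (-21, -221, -47)
|a × b| = √((-21)² + (-221)² + (-47)²) = √51491 ≈ 226.9163
area = ½ · 226.9163 ≈ 113.458

113.458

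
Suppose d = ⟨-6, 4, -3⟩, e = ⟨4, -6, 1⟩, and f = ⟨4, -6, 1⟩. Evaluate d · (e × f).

e × f:
i: (-6)·1 - 1·(-6) = -6 - (-6) = 0
j: 1·4 - 4·1 = 4 - 4 = 0
k: 4·(-6) - (-6)·4 = -24 - (-24) = 0
e × f = (0, 0, 0)
d · (e × f) = (-6)·0 + 4·0 + (-3)·0 = 0 + 0 + 0 = 0

0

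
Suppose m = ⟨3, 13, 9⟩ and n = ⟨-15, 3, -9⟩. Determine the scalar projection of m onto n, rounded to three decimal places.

-4.902

m · n = 3·(-15) + 13·3 + 9·(-9) = -45 + 39 - 81 = -87
|n| = √(225 + 9 + 81) = √315 ≈ 17.7482
comp_n m = -87 / √315 ≈ -4.902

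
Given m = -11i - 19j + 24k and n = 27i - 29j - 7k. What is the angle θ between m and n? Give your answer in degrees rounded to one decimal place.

86.2

m · n = (-11)·27 + (-19)·(-29) + 24·(-7) = -297 + 551 - 168 = 86
|m|² = 121 + 361 + 576 = 1058,  |m| = √1058 ≈ 32.526912
|n|² = 729 + 841 + 49 = 1619,  |n| = √1619 ≈ 40.236799
cos θ = 86 / (32.526912 · 40.236799) ≈ 0.06571
θ = arccos(0.06571) ≈ 86.2°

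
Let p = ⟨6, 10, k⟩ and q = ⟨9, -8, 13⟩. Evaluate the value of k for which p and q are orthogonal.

2

p · q = 6·9 + 10·(-8) + k·13 = -26 + 13k
Set equal to 0: 13k = 26, so k = 2.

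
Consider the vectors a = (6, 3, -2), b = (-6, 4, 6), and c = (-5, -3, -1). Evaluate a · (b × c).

b × c:
i: 4·(-1) - 6·(-3) = -4 - (-18) = 14
j: 6·(-5) - (-6)·(-1) = -30 - 6 = -36
k: (-6)·(-3) - 4·(-5) = 18 - (-20) = 38
b × c = (14, -36, 38)
a · (b × c) = 6·14 + 3·(-36) + (-2)·38 = 84 - 108 - 76 = -100

-100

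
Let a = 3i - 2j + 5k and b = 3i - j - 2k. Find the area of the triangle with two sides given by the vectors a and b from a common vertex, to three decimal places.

i: (-2)·(-2) - 5·(-1) = 4 - (-5) = 9
j: 5·3 - 3·(-2) = 15 - (-6) = 21
k: 3·(-1) - (-2)·3 = -3 - (-6) = 3
a × b = (9, 21, 3)
|a × b| = √(9² + 21² + 3²) = √531 ≈ 23.0434
area = ½ · 23.0434 ≈ 11.522

11.522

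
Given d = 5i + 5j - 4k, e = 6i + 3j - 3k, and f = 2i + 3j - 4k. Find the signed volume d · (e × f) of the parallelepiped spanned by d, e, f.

e × f:
i: 3·(-4) - (-3)·3 = -12 - (-9) = -3
j: (-3)·2 - 6·(-4) = -6 - (-24) = 18
k: 6·3 - 3·2 = 18 - 6 = 12
e × f = (-3, 18, 12)
d · (e × f) = 5·(-3) + 5·18 + (-4)·12 = -15 + 90 - 48 = 27

27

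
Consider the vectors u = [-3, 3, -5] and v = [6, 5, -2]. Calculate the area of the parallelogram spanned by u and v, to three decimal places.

52.402

i: 3·(-2) - (-5)·5 = -6 - (-25) = 19
j: (-5)·6 - (-3)·(-2) = -30 - 6 = -36
k: (-3)·5 - 3·6 = -15 - 18 = -33
u × v = (19, -36, -33)
|u × v| = √(19² + (-36)² + (-33)²) = √2746 ≈ 52.4023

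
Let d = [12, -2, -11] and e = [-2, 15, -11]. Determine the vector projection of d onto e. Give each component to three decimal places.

d · e = 12·(-2) + (-2)·15 + (-11)·(-11) = -24 - 30 + 121 = 67
|e|² = 4 + 225 + 121 = 350
proj_e d = (67/350) · (-2, 15, -11) ≈ (-0.383, 2.871, -2.106)

(-0.383, 2.871, -2.106)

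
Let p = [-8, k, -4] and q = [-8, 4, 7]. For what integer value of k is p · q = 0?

p · q = (-8)·(-8) + k·4 + (-4)·7 = 36 + 4k
Set equal to 0: 4k = -36, so k = -9.

-9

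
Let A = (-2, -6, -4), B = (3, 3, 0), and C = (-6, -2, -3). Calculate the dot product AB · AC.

20

AB = B − A = (5, 9, 4)
AC = C − A = (-4, 4, 1)
AB · AC = 5·(-4) + 9·4 + 4·1 = -20 + 36 + 4 = 20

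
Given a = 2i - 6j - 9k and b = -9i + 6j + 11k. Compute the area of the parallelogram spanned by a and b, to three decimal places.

73.410

i: (-6)·11 - (-9)·6 = -66 - (-54) = -12
j: (-9)·(-9) - 2·11 = 81 - 22 = 59
k: 2·6 - (-6)·(-9) = 12 - 54 = -42
a × b = (-12, 59, -42)
|a × b| = √((-12)² + 59² + (-42)²) = √5389 ≈ 73.4098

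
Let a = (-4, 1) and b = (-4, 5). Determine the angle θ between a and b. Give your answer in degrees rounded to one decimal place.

37.3

a · b = (-4)·(-4) + 1·5 = 16 + 5 = 21
|a|² = 16 + 1 = 17,  |a| = √17 ≈ 4.123106
|b|² = 16 + 25 = 41,  |b| = √41 ≈ 6.403124
cos θ = 21 / (4.123106 · 6.403124) ≈ 0.79543
θ = arccos(0.79543) ≈ 37.3°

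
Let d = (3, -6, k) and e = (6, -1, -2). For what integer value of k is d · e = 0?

12

d · e = 3·6 + (-6)·(-1) + k·(-2) = 24 - 2k
Set equal to 0: -2k = -24, so k = 12.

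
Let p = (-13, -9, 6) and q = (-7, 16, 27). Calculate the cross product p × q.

(-339, 309, -271)

i: (-9)·27 - 6·16 = -243 - 96 = -339
j: 6·(-7) - (-13)·27 = -42 - (-351) = 309
k: (-13)·16 - (-9)·(-7) = -208 - 63 = -271
p × q = (-339, 309, -271)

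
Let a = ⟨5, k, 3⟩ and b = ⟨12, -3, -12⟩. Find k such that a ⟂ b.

a · b = 5·12 + k·(-3) + 3·(-12) = 24 - 3k
Set equal to 0: -3k = -24, so k = 8.

8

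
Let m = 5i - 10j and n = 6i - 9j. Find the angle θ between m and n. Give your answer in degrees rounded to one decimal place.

m · n = 5·6 + (-10)·(-9) = 30 + 90 = 120
|m|² = 25 + 100 = 125,  |m| = √125 ≈ 11.180340
|n|² = 36 + 81 = 117,  |n| = √117 ≈ 10.816654
cos θ = 120 / (11.180340 · 10.816654) ≈ 0.99228
θ = arccos(0.99228) ≈ 7.1°

7.1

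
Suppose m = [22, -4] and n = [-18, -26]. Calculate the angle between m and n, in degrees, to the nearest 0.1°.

m · n = 22·(-18) + (-4)·(-26) = -396 + 104 = -292
|m|² = 484 + 16 = 500,  |m| = √500 ≈ 22.360680
|n|² = 324 + 676 = 1000,  |n| = √1000 ≈ 31.622777
cos θ = -292 / (22.360680 · 31.622777) ≈ -0.41295
θ = arccos(-0.41295) ≈ 114.4°

114.4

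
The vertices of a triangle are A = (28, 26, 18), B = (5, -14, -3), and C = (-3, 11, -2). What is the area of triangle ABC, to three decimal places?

517.864

AB = (-23, -40, -21),  AC = (-31, -15, -20)
i: (-40)·(-20) - (-21)·(-15) = 800 - 315 = 485
j: (-21)·(-31) - (-23)·(-20) = 651 - 460 = 191
k: (-23)·(-15) - (-40)·(-31) = 345 - 1240 = -895
AB × AC = (485, 191, -895)
|AB × AC| = √1072731 ≈ 1035.7273
area = ½ · 1035.7273 ≈ 517.864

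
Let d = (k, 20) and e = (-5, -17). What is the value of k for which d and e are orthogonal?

d · e = k·(-5) + 20·(-17) = -340 - 5k
Set equal to 0: -5k = 340, so k = -68.

-68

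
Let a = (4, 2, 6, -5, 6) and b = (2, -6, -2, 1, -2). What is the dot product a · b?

a · b = 4·2 + 2·(-6) + 6·(-2) + (-5)·1 + 6·(-2) = 8 - 12 - 12 - 5 - 12 = -33

-33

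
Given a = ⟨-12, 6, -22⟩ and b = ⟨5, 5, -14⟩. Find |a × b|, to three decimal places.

293.360

i: 6·(-14) - (-22)·5 = -84 - (-110) = 26
j: (-22)·5 - (-12)·(-14) = -110 - 168 = -278
k: (-12)·5 - 6·5 = -60 - 30 = -90
a × b = (26, -278, -90)
|a × b| = √(26² + (-278)² + (-90)²) = √86060 ≈ 293.3598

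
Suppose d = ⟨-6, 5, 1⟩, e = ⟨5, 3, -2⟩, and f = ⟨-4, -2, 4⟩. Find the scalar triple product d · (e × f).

-106

e × f:
i: 3·4 - (-2)·(-2) = 12 - 4 = 8
j: (-2)·(-4) - 5·4 = 8 - 20 = -12
k: 5·(-2) - 3·(-4) = -10 - (-12) = 2
e × f = (8, -12, 2)
d · (e × f) = (-6)·8 + 5·(-12) + 1·2 = -48 - 60 + 2 = -106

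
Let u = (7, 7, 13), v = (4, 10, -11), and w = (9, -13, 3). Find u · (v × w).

v × w:
i: 10·3 - (-11)·(-13) = 30 - 143 = -113
j: (-11)·9 - 4·3 = -99 - 12 = -111
k: 4·(-13) - 10·9 = -52 - 90 = -142
v × w = (-113, -111, -142)
u · (v × w) = 7·(-113) + 7·(-111) + 13·(-142) = -791 - 777 - 1846 = -3414

-3414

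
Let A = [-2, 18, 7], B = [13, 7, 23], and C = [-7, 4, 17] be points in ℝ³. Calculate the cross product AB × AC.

AB = (15, -11, 16)
AC = (-5, -14, 10)
i: (-11)·10 - 16·(-14) = -110 - (-224) = 114
j: 16·(-5) - 15·10 = -80 - 150 = -230
k: 15·(-14) - (-11)·(-5) = -210 - 55 = -265
AB × AC = (114, -230, -265)

(114, -230, -265)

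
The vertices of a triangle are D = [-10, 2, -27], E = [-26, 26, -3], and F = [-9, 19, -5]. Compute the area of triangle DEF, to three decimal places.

DE = (-16, 24, 24),  DF = (1, 17, 22)
i: 24·22 - 24·17 = 528 - 408 = 120
j: 24·1 - (-16)·22 = 24 - (-352) = 376
k: (-16)·17 - 24·1 = -272 - 24 = -296
DE × DF = (120, 376, -296)
|DE × DF| = √243392 ≈ 493.3477
area = ½ · 493.3477 ≈ 246.674

246.674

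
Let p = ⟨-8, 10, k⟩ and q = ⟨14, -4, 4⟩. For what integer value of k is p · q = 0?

38

p · q = (-8)·14 + 10·(-4) + k·4 = -152 + 4k
Set equal to 0: 4k = 152, so k = 38.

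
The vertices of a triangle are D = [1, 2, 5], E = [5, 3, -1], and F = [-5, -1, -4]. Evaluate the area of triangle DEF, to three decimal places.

38.565

DE = (4, 1, -6),  DF = (-6, -3, -9)
i: 1·(-9) - (-6)·(-3) = -9 - 18 = -27
j: (-6)·(-6) - 4·(-9) = 36 - (-36) = 72
k: 4·(-3) - 1·(-6) = -12 - (-6) = -6
DE × DF = (-27, 72, -6)
|DE × DF| = √5949 ≈ 77.1298
area = ½ · 77.1298 ≈ 38.565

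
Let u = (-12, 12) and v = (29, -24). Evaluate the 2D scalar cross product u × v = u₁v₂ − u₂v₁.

(-12)·(-24) - 12·29 = 288 - 348 = -60

-60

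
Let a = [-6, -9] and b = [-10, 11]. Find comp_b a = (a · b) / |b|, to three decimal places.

a · b = (-6)·(-10) + (-9)·11 = 60 - 99 = -39
|b| = √(100 + 121) = √221 ≈ 14.8661
comp_b a = -39 / √221 ≈ -2.623

-2.623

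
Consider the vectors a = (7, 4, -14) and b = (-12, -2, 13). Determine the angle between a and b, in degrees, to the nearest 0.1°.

162.3

a · b = 7·(-12) + 4·(-2) + (-14)·13 = -84 - 8 - 182 = -274
|a|² = 49 + 16 + 196 = 261,  |a| = √261 ≈ 16.155494
|b|² = 144 + 4 + 169 = 317,  |b| = √317 ≈ 17.804494
cos θ = -274 / (16.155494 · 17.804494) ≈ -0.95258
θ = arccos(-0.95258) ≈ 162.3°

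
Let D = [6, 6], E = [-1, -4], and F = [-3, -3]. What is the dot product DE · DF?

DE = E − D = (-7, -10)
DF = F − D = (-9, -9)
DE · DF = (-7)·(-9) + (-10)·(-9) = 63 + 90 = 153

153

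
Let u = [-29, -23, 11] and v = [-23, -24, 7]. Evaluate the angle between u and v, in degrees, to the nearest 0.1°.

u · v = (-29)·(-23) + (-23)·(-24) + 11·7 = 667 + 552 + 77 = 1296
|u|² = 841 + 529 + 121 = 1491,  |u| = √1491 ≈ 38.613469
|v|² = 529 + 576 + 49 = 1154,  |v| = √1154 ≈ 33.970576
cos θ = 1296 / (38.613469 · 33.970576) ≈ 0.98801
θ = arccos(0.98801) ≈ 8.9°

8.9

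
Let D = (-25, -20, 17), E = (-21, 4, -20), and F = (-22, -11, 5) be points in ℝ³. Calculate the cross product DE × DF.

DE = (4, 24, -37)
DF = (3, 9, -12)
i: 24·(-12) - (-37)·9 = -288 - (-333) = 45
j: (-37)·3 - 4·(-12) = -111 - (-48) = -63
k: 4·9 - 24·3 = 36 - 72 = -36
DE × DF = (45, -63, -36)

(45, -63, -36)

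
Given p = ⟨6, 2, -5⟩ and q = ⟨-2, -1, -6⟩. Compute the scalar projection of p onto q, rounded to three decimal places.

p · q = 6·(-2) + 2·(-1) + (-5)·(-6) = -12 - 2 + 30 = 16
|q| = √(4 + 1 + 36) = √41 ≈ 6.4031
comp_q p = 16 / √41 ≈ 2.499

2.499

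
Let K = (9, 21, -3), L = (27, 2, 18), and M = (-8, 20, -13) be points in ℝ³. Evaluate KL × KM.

(211, -177, -341)

KL = (18, -19, 21)
KM = (-17, -1, -10)
i: (-19)·(-10) - 21·(-1) = 190 - (-21) = 211
j: 21·(-17) - 18·(-10) = -357 - (-180) = -177
k: 18·(-1) - (-19)·(-17) = -18 - 323 = -341
KL × KM = (211, -177, -341)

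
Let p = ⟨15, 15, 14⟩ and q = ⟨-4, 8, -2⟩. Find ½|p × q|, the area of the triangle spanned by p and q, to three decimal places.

115.369

i: 15·(-2) - 14·8 = -30 - 112 = -142
j: 14·(-4) - 15·(-2) = -56 - (-30) = -26
k: 15·8 - 15·(-4) = 120 - (-60) = 180
p × q = (-142, -26, 180)
|p × q| = √((-142)² + (-26)² + 180²) = √53240 ≈ 230.7379
area = ½ · 230.7379 ≈ 115.369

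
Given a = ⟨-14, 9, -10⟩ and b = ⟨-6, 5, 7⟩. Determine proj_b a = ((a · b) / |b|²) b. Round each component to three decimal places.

(-3.218, 2.682, 3.755)

a · b = (-14)·(-6) + 9·5 + (-10)·7 = 84 + 45 - 70 = 59
|b|² = 36 + 25 + 49 = 110
proj_b a = (59/110) · (-6, 5, 7) ≈ (-3.218, 2.682, 3.755)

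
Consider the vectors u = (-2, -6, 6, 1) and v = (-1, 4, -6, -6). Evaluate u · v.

-64

u · v = (-2)·(-1) + (-6)·4 + 6·(-6) + 1·(-6) = 2 - 24 - 36 - 6 = -64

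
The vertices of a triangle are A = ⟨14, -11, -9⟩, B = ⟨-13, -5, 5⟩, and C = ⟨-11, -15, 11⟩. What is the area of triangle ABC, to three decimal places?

AB = (-27, 6, 14),  AC = (-25, -4, 20)
i: 6·20 - 14·(-4) = 120 - (-56) = 176
j: 14·(-25) - (-27)·20 = -350 - (-540) = 190
k: (-27)·(-4) - 6·(-25) = 108 - (-150) = 258
AB × AC = (176, 190, 258)
|AB × AC| = √133640 ≈ 365.5681
area = ½ · 365.5681 ≈ 182.784

182.784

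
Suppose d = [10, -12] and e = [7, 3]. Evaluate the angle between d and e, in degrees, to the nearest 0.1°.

73.4

d · e = 10·7 + (-12)·3 = 70 - 36 = 34
|d|² = 100 + 144 = 244,  |d| = √244 ≈ 15.620499
|e|² = 49 + 9 = 58,  |e| = √58 ≈ 7.615773
cos θ = 34 / (15.620499 · 7.615773) ≈ 0.28581
θ = arccos(0.28581) ≈ 73.4°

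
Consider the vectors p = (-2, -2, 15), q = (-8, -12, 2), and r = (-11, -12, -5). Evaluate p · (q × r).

q × r:
i: (-12)·(-5) - 2·(-12) = 60 - (-24) = 84
j: 2·(-11) - (-8)·(-5) = -22 - 40 = -62
k: (-8)·(-12) - (-12)·(-11) = 96 - 132 = -36
q × r = (84, -62, -36)
p · (q × r) = (-2)·84 + (-2)·(-62) + 15·(-36) = -168 + 124 - 540 = -584

-584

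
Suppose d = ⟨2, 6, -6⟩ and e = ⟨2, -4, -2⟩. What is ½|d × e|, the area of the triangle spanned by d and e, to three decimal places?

20.976

i: 6·(-2) - (-6)·(-4) = -12 - 24 = -36
j: (-6)·2 - 2·(-2) = -12 - (-4) = -8
k: 2·(-4) - 6·2 = -8 - 12 = -20
d × e = (-36, -8, -20)
|d × e| = √((-36)² + (-8)² + (-20)²) = √1760 ≈ 41.9524
area = ½ · 41.9524 ≈ 20.976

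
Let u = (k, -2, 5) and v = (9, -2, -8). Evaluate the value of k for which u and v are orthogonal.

4

u · v = k·9 + (-2)·(-2) + 5·(-8) = -36 + 9k
Set equal to 0: 9k = 36, so k = 4.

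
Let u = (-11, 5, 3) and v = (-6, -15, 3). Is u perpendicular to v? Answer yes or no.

u · v = (-11)·(-6) + 5·(-15) + 3·3 = 66 - 75 + 9 = 0
Zero, so the vectors are orthogonal.

yes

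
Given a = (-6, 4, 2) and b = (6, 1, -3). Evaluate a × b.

(-14, -6, -30)

i: 4·(-3) - 2·1 = -12 - 2 = -14
j: 2·6 - (-6)·(-3) = 12 - 18 = -6
k: (-6)·1 - 4·6 = -6 - 24 = -30
a × b = (-14, -6, -30)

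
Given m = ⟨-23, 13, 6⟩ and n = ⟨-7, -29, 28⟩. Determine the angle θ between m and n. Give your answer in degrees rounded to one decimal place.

92.5

m · n = (-23)·(-7) + 13·(-29) + 6·28 = 161 - 377 + 168 = -48
|m|² = 529 + 169 + 36 = 734,  |m| = √734 ≈ 27.092434
|n|² = 49 + 841 + 784 = 1674,  |n| = √1674 ≈ 40.914545
cos θ = -48 / (27.092434 · 40.914545) ≈ -0.04330
θ = arccos(-0.04330) ≈ 92.5°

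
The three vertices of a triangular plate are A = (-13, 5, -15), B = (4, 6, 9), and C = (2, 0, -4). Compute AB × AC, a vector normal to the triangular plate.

AB = (17, 1, 24)
AC = (15, -5, 11)
i: 1·11 - 24·(-5) = 11 - (-120) = 131
j: 24·15 - 17·11 = 360 - 187 = 173
k: 17·(-5) - 1·15 = -85 - 15 = -100
AB × AC = (131, 173, -100)

(131, 173, -100)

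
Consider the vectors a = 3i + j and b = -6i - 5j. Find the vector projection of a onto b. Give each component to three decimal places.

a · b = 3·(-6) + 1·(-5) = -18 - 5 = -23
|b|² = 36 + 25 = 61
proj_b a = (-23/61) · (-6, -5) ≈ (2.262, 1.885)

(2.262, 1.885)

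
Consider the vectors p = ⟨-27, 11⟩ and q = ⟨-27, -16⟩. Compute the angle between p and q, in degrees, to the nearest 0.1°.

p · q = (-27)·(-27) + 11·(-16) = 729 - 176 = 553
|p|² = 729 + 121 = 850,  |p| = √850 ≈ 29.154759
|q|² = 729 + 256 = 985,  |q| = √985 ≈ 31.384710
cos θ = 553 / (29.154759 · 31.384710) ≈ 0.60436
θ = arccos(0.60436) ≈ 52.8°

52.8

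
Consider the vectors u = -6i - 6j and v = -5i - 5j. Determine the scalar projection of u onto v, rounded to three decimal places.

8.485

u · v = (-6)·(-5) + (-6)·(-5) = 30 + 30 = 60
|v| = √(25 + 25) = √50 ≈ 7.0711
comp_v u = 60 / √50 ≈ 8.485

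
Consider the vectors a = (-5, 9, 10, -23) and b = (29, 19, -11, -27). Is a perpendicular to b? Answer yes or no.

no

a · b = (-5)·29 + 9·19 + 10·(-11) + (-23)·(-27) = -145 + 171 - 110 + 621 = 537
Nonzero, so the vectors are not orthogonal.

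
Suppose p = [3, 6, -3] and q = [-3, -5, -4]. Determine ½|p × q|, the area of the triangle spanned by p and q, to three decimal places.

i: 6·(-4) - (-3)·(-5) = -24 - 15 = -39
j: (-3)·(-3) - 3·(-4) = 9 - (-12) = 21
k: 3·(-5) - 6·(-3) = -15 - (-18) = 3
p × q = (-39, 21, 3)
|p × q| = √((-39)² + 21² + 3²) = √1971 ≈ 44.3959
area = ½ · 44.3959 ≈ 22.198

22.198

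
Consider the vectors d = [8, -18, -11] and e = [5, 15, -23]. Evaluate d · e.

d · e = 8·5 + (-18)·15 + (-11)·(-23) = 40 - 270 + 253 = 23

23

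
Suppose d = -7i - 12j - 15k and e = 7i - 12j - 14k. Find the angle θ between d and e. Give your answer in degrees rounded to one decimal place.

40.9

d · e = (-7)·7 + (-12)·(-12) + (-15)·(-14) = -49 + 144 + 210 = 305
|d|² = 49 + 144 + 225 = 418,  |d| = √418 ≈ 20.445048
|e|² = 49 + 144 + 196 = 389,  |e| = √389 ≈ 19.723083
cos θ = 305 / (20.445048 · 19.723083) ≈ 0.75637
θ = arccos(0.75637) ≈ 40.9°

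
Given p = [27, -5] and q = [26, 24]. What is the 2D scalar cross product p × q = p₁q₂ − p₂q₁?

778

27·24 - (-5)·26 = 648 - (-130) = 778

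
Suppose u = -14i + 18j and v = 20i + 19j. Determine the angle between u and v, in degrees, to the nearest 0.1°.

u · v = (-14)·20 + 18·19 = -280 + 342 = 62
|u|² = 196 + 324 = 520,  |u| = √520 ≈ 22.803509
|v|² = 400 + 361 = 761,  |v| = √761 ≈ 27.586228
cos θ = 62 / (22.803509 · 27.586228) ≈ 0.09856
θ = arccos(0.09856) ≈ 84.3°

84.3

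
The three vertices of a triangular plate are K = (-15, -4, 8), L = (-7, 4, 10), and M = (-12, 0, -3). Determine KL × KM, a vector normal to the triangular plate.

(-96, 94, 8)

KL = (8, 8, 2)
KM = (3, 4, -11)
i: 8·(-11) - 2·4 = -88 - 8 = -96
j: 2·3 - 8·(-11) = 6 - (-88) = 94
k: 8·4 - 8·3 = 32 - 24 = 8
KL × KM = (-96, 94, 8)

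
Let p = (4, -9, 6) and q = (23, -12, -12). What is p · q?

p · q = 4·23 + (-9)·(-12) + 6·(-12) = 92 + 108 - 72 = 128

128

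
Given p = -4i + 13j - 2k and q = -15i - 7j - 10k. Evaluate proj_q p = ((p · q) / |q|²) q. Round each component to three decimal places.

p · q = (-4)·(-15) + 13·(-7) + (-2)·(-10) = 60 - 91 + 20 = -11
|q|² = 225 + 49 + 100 = 374
proj_q p = (-11/374) · (-15, -7, -10) ≈ (0.441, 0.206, 0.294)

(0.441, 0.206, 0.294)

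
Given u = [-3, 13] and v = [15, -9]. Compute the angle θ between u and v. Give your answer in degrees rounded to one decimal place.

134.0

u · v = (-3)·15 + 13·(-9) = -45 - 117 = -162
|u|² = 9 + 169 = 178,  |u| = √178 ≈ 13.341664
|v|² = 225 + 81 = 306,  |v| = √306 ≈ 17.492856
cos θ = -162 / (13.341664 · 17.492856) ≈ -0.69414
θ = arccos(-0.69414) ≈ 134.0°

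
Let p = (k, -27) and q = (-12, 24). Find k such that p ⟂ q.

p · q = k·(-12) + (-27)·24 = -648 - 12k
Set equal to 0: -12k = 648, so k = -54.

-54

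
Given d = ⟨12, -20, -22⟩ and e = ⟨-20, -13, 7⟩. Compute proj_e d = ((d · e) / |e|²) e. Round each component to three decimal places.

(4.337, 2.819, -1.518)

d · e = 12·(-20) + (-20)·(-13) + (-22)·7 = -240 + 260 - 154 = -134
|e|² = 400 + 169 + 49 = 618
proj_e d = (-134/618) · (-20, -13, 7) ≈ (4.337, 2.819, -1.518)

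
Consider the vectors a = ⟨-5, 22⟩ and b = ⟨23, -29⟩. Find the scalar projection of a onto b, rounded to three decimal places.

a · b = (-5)·23 + 22·(-29) = -115 - 638 = -753
|b| = √(529 + 841) = √1370 ≈ 37.0135
comp_b a = -753 / √1370 ≈ -20.344

-20.344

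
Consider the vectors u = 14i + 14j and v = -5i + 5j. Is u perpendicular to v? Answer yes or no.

yes

u · v = 14·(-5) + 14·5 = -70 + 70 = 0
Zero, so the vectors are orthogonal.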